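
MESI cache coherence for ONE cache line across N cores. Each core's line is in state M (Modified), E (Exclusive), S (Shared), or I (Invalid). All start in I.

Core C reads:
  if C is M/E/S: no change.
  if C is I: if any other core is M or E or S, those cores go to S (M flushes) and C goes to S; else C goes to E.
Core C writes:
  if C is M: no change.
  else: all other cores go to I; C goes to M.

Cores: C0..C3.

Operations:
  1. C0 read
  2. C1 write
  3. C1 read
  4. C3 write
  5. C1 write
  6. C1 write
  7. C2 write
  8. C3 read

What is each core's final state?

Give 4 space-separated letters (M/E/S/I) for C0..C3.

Answer: I I S S

Derivation:
Op 1: C0 read [C0 read from I: no other sharers -> C0=E (exclusive)] -> [E,I,I,I]
Op 2: C1 write [C1 write: invalidate ['C0=E'] -> C1=M] -> [I,M,I,I]
Op 3: C1 read [C1 read: already in M, no change] -> [I,M,I,I]
Op 4: C3 write [C3 write: invalidate ['C1=M'] -> C3=M] -> [I,I,I,M]
Op 5: C1 write [C1 write: invalidate ['C3=M'] -> C1=M] -> [I,M,I,I]
Op 6: C1 write [C1 write: already M (modified), no change] -> [I,M,I,I]
Op 7: C2 write [C2 write: invalidate ['C1=M'] -> C2=M] -> [I,I,M,I]
Op 8: C3 read [C3 read from I: others=['C2=M'] -> C3=S, others downsized to S] -> [I,I,S,S]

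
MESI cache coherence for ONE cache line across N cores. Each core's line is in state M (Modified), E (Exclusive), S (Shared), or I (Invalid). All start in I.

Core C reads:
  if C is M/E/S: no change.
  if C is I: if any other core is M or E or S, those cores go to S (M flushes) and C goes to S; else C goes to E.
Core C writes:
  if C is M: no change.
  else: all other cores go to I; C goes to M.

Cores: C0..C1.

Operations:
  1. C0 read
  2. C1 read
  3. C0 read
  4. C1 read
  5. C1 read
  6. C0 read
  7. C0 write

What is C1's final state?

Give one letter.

Answer: I

Derivation:
Op 1: C0 read [C0 read from I: no other sharers -> C0=E (exclusive)] -> [E,I]
Op 2: C1 read [C1 read from I: others=['C0=E'] -> C1=S, others downsized to S] -> [S,S]
Op 3: C0 read [C0 read: already in S, no change] -> [S,S]
Op 4: C1 read [C1 read: already in S, no change] -> [S,S]
Op 5: C1 read [C1 read: already in S, no change] -> [S,S]
Op 6: C0 read [C0 read: already in S, no change] -> [S,S]
Op 7: C0 write [C0 write: invalidate ['C1=S'] -> C0=M] -> [M,I]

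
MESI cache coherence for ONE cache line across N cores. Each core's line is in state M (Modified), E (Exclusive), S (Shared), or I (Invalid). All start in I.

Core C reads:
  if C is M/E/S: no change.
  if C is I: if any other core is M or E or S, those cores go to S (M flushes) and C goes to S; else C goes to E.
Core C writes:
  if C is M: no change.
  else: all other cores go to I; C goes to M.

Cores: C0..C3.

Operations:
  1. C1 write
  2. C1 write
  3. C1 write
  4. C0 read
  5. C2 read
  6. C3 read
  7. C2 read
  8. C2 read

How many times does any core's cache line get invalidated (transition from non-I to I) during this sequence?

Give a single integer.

Op 1: C1 write [C1 write: invalidate none -> C1=M] -> [I,M,I,I] (invalidations this op: 0; running total: 0)
Op 2: C1 write [C1 write: already M (modified), no change] -> [I,M,I,I] (invalidations this op: 0; running total: 0)
Op 3: C1 write [C1 write: already M (modified), no change] -> [I,M,I,I] (invalidations this op: 0; running total: 0)
Op 4: C0 read [C0 read from I: others=['C1=M'] -> C0=S, others downsized to S] -> [S,S,I,I] (invalidations this op: 0; running total: 0)
Op 5: C2 read [C2 read from I: others=['C0=S', 'C1=S'] -> C2=S, others downsized to S] -> [S,S,S,I] (invalidations this op: 0; running total: 0)
Op 6: C3 read [C3 read from I: others=['C0=S', 'C1=S', 'C2=S'] -> C3=S, others downsized to S] -> [S,S,S,S] (invalidations this op: 0; running total: 0)
Op 7: C2 read [C2 read: already in S, no change] -> [S,S,S,S] (invalidations this op: 0; running total: 0)
Op 8: C2 read [C2 read: already in S, no change] -> [S,S,S,S] (invalidations this op: 0; running total: 0)

Answer: 0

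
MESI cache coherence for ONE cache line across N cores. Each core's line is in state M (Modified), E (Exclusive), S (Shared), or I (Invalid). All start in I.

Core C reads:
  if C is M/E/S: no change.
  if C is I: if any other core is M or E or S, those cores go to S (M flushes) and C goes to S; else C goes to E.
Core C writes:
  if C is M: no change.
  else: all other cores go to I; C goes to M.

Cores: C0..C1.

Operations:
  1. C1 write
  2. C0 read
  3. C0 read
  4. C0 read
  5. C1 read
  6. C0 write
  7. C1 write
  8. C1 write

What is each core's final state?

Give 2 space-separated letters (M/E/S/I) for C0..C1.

Answer: I M

Derivation:
Op 1: C1 write [C1 write: invalidate none -> C1=M] -> [I,M]
Op 2: C0 read [C0 read from I: others=['C1=M'] -> C0=S, others downsized to S] -> [S,S]
Op 3: C0 read [C0 read: already in S, no change] -> [S,S]
Op 4: C0 read [C0 read: already in S, no change] -> [S,S]
Op 5: C1 read [C1 read: already in S, no change] -> [S,S]
Op 6: C0 write [C0 write: invalidate ['C1=S'] -> C0=M] -> [M,I]
Op 7: C1 write [C1 write: invalidate ['C0=M'] -> C1=M] -> [I,M]
Op 8: C1 write [C1 write: already M (modified), no change] -> [I,M]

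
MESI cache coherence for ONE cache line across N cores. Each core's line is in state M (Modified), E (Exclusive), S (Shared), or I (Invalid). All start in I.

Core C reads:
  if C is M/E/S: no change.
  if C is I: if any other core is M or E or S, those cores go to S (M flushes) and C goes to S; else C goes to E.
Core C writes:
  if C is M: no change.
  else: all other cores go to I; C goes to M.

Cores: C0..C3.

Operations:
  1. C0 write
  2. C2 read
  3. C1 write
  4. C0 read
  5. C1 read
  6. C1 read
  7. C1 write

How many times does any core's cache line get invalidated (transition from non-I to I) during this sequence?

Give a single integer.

Answer: 3

Derivation:
Op 1: C0 write [C0 write: invalidate none -> C0=M] -> [M,I,I,I] (invalidations this op: 0; running total: 0)
Op 2: C2 read [C2 read from I: others=['C0=M'] -> C2=S, others downsized to S] -> [S,I,S,I] (invalidations this op: 0; running total: 0)
Op 3: C1 write [C1 write: invalidate ['C0=S', 'C2=S'] -> C1=M] -> [I,M,I,I] (invalidations this op: 2; running total: 2)
Op 4: C0 read [C0 read from I: others=['C1=M'] -> C0=S, others downsized to S] -> [S,S,I,I] (invalidations this op: 0; running total: 2)
Op 5: C1 read [C1 read: already in S, no change] -> [S,S,I,I] (invalidations this op: 0; running total: 2)
Op 6: C1 read [C1 read: already in S, no change] -> [S,S,I,I] (invalidations this op: 0; running total: 2)
Op 7: C1 write [C1 write: invalidate ['C0=S'] -> C1=M] -> [I,M,I,I] (invalidations this op: 1; running total: 3)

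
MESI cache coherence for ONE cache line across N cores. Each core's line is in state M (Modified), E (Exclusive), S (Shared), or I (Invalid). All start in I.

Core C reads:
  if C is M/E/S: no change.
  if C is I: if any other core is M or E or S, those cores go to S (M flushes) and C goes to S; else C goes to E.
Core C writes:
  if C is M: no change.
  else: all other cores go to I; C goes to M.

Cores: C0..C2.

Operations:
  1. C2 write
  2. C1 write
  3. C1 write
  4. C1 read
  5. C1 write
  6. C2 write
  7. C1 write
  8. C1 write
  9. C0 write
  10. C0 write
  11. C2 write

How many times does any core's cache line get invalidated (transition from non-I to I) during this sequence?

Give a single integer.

Op 1: C2 write [C2 write: invalidate none -> C2=M] -> [I,I,M] (invalidations this op: 0; running total: 0)
Op 2: C1 write [C1 write: invalidate ['C2=M'] -> C1=M] -> [I,M,I] (invalidations this op: 1; running total: 1)
Op 3: C1 write [C1 write: already M (modified), no change] -> [I,M,I] (invalidations this op: 0; running total: 1)
Op 4: C1 read [C1 read: already in M, no change] -> [I,M,I] (invalidations this op: 0; running total: 1)
Op 5: C1 write [C1 write: already M (modified), no change] -> [I,M,I] (invalidations this op: 0; running total: 1)
Op 6: C2 write [C2 write: invalidate ['C1=M'] -> C2=M] -> [I,I,M] (invalidations this op: 1; running total: 2)
Op 7: C1 write [C1 write: invalidate ['C2=M'] -> C1=M] -> [I,M,I] (invalidations this op: 1; running total: 3)
Op 8: C1 write [C1 write: already M (modified), no change] -> [I,M,I] (invalidations this op: 0; running total: 3)
Op 9: C0 write [C0 write: invalidate ['C1=M'] -> C0=M] -> [M,I,I] (invalidations this op: 1; running total: 4)
Op 10: C0 write [C0 write: already M (modified), no change] -> [M,I,I] (invalidations this op: 0; running total: 4)
Op 11: C2 write [C2 write: invalidate ['C0=M'] -> C2=M] -> [I,I,M] (invalidations this op: 1; running total: 5)

Answer: 5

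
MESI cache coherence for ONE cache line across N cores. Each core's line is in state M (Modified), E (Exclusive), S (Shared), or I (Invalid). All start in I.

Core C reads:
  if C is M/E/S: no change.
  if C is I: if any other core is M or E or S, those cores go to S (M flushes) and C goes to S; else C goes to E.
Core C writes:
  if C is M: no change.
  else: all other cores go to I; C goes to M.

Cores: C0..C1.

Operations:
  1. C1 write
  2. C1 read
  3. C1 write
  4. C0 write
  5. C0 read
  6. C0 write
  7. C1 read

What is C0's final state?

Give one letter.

Op 1: C1 write [C1 write: invalidate none -> C1=M] -> [I,M]
Op 2: C1 read [C1 read: already in M, no change] -> [I,M]
Op 3: C1 write [C1 write: already M (modified), no change] -> [I,M]
Op 4: C0 write [C0 write: invalidate ['C1=M'] -> C0=M] -> [M,I]
Op 5: C0 read [C0 read: already in M, no change] -> [M,I]
Op 6: C0 write [C0 write: already M (modified), no change] -> [M,I]
Op 7: C1 read [C1 read from I: others=['C0=M'] -> C1=S, others downsized to S] -> [S,S]

Answer: S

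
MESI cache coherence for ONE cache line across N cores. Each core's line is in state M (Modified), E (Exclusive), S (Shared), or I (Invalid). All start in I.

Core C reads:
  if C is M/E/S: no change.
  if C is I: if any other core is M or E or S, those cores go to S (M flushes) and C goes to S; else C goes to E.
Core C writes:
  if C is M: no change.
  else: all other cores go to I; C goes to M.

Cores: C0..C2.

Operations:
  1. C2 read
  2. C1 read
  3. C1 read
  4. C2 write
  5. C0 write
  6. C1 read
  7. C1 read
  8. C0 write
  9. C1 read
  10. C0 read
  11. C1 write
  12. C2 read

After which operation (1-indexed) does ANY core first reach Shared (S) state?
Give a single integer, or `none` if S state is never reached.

Answer: 2

Derivation:
Op 1: C2 read [C2 read from I: no other sharers -> C2=E (exclusive)] -> [I,I,E]
Op 2: C1 read [C1 read from I: others=['C2=E'] -> C1=S, others downsized to S] -> [I,S,S]
  -> First S state at op 2; remaining ops need not be traced.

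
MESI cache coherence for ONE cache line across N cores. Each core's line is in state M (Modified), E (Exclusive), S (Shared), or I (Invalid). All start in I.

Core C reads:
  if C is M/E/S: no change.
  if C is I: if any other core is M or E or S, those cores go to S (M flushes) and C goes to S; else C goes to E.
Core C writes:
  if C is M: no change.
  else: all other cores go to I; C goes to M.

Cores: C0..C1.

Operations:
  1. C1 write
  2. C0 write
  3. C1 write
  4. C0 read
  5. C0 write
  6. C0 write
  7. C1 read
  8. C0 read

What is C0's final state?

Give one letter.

Answer: S

Derivation:
Op 1: C1 write [C1 write: invalidate none -> C1=M] -> [I,M]
Op 2: C0 write [C0 write: invalidate ['C1=M'] -> C0=M] -> [M,I]
Op 3: C1 write [C1 write: invalidate ['C0=M'] -> C1=M] -> [I,M]
Op 4: C0 read [C0 read from I: others=['C1=M'] -> C0=S, others downsized to S] -> [S,S]
Op 5: C0 write [C0 write: invalidate ['C1=S'] -> C0=M] -> [M,I]
Op 6: C0 write [C0 write: already M (modified), no change] -> [M,I]
Op 7: C1 read [C1 read from I: others=['C0=M'] -> C1=S, others downsized to S] -> [S,S]
Op 8: C0 read [C0 read: already in S, no change] -> [S,S]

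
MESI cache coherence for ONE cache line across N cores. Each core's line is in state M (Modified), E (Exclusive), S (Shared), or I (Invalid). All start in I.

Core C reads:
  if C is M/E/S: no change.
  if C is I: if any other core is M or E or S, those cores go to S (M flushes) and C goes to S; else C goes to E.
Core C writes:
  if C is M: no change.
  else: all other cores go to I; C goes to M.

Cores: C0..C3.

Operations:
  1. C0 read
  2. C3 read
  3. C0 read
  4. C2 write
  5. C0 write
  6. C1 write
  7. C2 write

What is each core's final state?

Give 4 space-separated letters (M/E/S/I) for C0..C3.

Op 1: C0 read [C0 read from I: no other sharers -> C0=E (exclusive)] -> [E,I,I,I]
Op 2: C3 read [C3 read from I: others=['C0=E'] -> C3=S, others downsized to S] -> [S,I,I,S]
Op 3: C0 read [C0 read: already in S, no change] -> [S,I,I,S]
Op 4: C2 write [C2 write: invalidate ['C0=S', 'C3=S'] -> C2=M] -> [I,I,M,I]
Op 5: C0 write [C0 write: invalidate ['C2=M'] -> C0=M] -> [M,I,I,I]
Op 6: C1 write [C1 write: invalidate ['C0=M'] -> C1=M] -> [I,M,I,I]
Op 7: C2 write [C2 write: invalidate ['C1=M'] -> C2=M] -> [I,I,M,I]

Answer: I I M I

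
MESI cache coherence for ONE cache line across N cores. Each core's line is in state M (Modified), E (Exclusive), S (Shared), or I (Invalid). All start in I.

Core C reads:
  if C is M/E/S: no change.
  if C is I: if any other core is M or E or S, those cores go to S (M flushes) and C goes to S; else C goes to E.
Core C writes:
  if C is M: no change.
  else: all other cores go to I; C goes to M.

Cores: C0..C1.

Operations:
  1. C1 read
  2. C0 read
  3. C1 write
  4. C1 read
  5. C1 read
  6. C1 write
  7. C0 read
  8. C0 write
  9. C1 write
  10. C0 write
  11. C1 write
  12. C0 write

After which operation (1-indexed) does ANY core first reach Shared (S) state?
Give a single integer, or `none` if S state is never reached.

Answer: 2

Derivation:
Op 1: C1 read [C1 read from I: no other sharers -> C1=E (exclusive)] -> [I,E]
Op 2: C0 read [C0 read from I: others=['C1=E'] -> C0=S, others downsized to S] -> [S,S]
  -> First S state at op 2; remaining ops need not be traced.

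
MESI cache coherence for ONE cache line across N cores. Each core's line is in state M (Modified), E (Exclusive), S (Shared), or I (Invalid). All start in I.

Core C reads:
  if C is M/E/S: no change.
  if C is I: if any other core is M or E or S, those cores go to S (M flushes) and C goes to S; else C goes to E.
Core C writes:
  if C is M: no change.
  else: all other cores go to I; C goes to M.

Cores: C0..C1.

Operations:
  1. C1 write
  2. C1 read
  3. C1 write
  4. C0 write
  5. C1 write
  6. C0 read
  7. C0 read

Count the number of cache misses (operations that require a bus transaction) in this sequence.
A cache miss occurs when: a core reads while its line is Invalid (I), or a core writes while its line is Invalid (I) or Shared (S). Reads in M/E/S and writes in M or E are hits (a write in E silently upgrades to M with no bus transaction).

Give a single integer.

Op 1: C1 write [C1 write: invalidate none -> C1=M] -> [I,M] [MISS #1: write from I]
Op 2: C1 read [C1 read: already in M, no change] -> [I,M] [hit: read from M]
Op 3: C1 write [C1 write: already M (modified), no change] -> [I,M] [hit: write from M]
Op 4: C0 write [C0 write: invalidate ['C1=M'] -> C0=M] -> [M,I] [MISS #2: write from I]
Op 5: C1 write [C1 write: invalidate ['C0=M'] -> C1=M] -> [I,M] [MISS #3: write from I]
Op 6: C0 read [C0 read from I: others=['C1=M'] -> C0=S, others downsized to S] -> [S,S] [MISS #4: read from I]
Op 7: C0 read [C0 read: already in S, no change] -> [S,S] [hit: read from S]

Answer: 4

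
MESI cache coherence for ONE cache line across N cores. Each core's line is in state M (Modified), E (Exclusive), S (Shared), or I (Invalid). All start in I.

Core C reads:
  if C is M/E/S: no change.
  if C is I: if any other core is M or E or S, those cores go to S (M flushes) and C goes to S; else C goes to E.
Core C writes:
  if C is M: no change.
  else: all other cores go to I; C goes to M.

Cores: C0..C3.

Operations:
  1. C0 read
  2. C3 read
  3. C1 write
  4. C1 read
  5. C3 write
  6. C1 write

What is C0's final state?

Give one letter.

Answer: I

Derivation:
Op 1: C0 read [C0 read from I: no other sharers -> C0=E (exclusive)] -> [E,I,I,I]
Op 2: C3 read [C3 read from I: others=['C0=E'] -> C3=S, others downsized to S] -> [S,I,I,S]
Op 3: C1 write [C1 write: invalidate ['C0=S', 'C3=S'] -> C1=M] -> [I,M,I,I]
Op 4: C1 read [C1 read: already in M, no change] -> [I,M,I,I]
Op 5: C3 write [C3 write: invalidate ['C1=M'] -> C3=M] -> [I,I,I,M]
Op 6: C1 write [C1 write: invalidate ['C3=M'] -> C1=M] -> [I,M,I,I]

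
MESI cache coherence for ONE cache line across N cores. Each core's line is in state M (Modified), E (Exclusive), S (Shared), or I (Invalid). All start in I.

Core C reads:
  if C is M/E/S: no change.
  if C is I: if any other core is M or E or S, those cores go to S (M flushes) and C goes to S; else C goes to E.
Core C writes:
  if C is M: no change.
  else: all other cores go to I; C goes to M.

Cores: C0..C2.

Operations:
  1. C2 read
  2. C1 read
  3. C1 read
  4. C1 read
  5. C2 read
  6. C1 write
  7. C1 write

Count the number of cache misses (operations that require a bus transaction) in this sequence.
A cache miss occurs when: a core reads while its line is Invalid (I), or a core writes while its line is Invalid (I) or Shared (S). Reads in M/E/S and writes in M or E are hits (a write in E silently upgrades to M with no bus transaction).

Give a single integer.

Op 1: C2 read [C2 read from I: no other sharers -> C2=E (exclusive)] -> [I,I,E] [MISS #1: read from I]
Op 2: C1 read [C1 read from I: others=['C2=E'] -> C1=S, others downsized to S] -> [I,S,S] [MISS #2: read from I]
Op 3: C1 read [C1 read: already in S, no change] -> [I,S,S] [hit: read from S]
Op 4: C1 read [C1 read: already in S, no change] -> [I,S,S] [hit: read from S]
Op 5: C2 read [C2 read: already in S, no change] -> [I,S,S] [hit: read from S]
Op 6: C1 write [C1 write: invalidate ['C2=S'] -> C1=M] -> [I,M,I] [MISS #3: write from S]
Op 7: C1 write [C1 write: already M (modified), no change] -> [I,M,I] [hit: write from M]

Answer: 3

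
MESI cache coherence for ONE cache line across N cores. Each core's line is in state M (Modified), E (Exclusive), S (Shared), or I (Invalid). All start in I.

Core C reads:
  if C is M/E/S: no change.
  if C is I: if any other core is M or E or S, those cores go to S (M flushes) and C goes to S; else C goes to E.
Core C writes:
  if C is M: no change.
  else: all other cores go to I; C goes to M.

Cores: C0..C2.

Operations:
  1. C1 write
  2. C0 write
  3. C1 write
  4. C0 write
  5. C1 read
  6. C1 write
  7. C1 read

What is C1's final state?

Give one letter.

Op 1: C1 write [C1 write: invalidate none -> C1=M] -> [I,M,I]
Op 2: C0 write [C0 write: invalidate ['C1=M'] -> C0=M] -> [M,I,I]
Op 3: C1 write [C1 write: invalidate ['C0=M'] -> C1=M] -> [I,M,I]
Op 4: C0 write [C0 write: invalidate ['C1=M'] -> C0=M] -> [M,I,I]
Op 5: C1 read [C1 read from I: others=['C0=M'] -> C1=S, others downsized to S] -> [S,S,I]
Op 6: C1 write [C1 write: invalidate ['C0=S'] -> C1=M] -> [I,M,I]
Op 7: C1 read [C1 read: already in M, no change] -> [I,M,I]

Answer: M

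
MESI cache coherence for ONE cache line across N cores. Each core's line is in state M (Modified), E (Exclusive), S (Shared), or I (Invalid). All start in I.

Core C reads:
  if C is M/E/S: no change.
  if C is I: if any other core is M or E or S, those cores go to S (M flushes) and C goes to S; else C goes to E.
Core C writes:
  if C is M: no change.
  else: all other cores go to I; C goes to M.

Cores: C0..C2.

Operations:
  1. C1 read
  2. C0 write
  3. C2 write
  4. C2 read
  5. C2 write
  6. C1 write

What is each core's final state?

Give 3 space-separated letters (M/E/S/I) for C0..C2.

Answer: I M I

Derivation:
Op 1: C1 read [C1 read from I: no other sharers -> C1=E (exclusive)] -> [I,E,I]
Op 2: C0 write [C0 write: invalidate ['C1=E'] -> C0=M] -> [M,I,I]
Op 3: C2 write [C2 write: invalidate ['C0=M'] -> C2=M] -> [I,I,M]
Op 4: C2 read [C2 read: already in M, no change] -> [I,I,M]
Op 5: C2 write [C2 write: already M (modified), no change] -> [I,I,M]
Op 6: C1 write [C1 write: invalidate ['C2=M'] -> C1=M] -> [I,M,I]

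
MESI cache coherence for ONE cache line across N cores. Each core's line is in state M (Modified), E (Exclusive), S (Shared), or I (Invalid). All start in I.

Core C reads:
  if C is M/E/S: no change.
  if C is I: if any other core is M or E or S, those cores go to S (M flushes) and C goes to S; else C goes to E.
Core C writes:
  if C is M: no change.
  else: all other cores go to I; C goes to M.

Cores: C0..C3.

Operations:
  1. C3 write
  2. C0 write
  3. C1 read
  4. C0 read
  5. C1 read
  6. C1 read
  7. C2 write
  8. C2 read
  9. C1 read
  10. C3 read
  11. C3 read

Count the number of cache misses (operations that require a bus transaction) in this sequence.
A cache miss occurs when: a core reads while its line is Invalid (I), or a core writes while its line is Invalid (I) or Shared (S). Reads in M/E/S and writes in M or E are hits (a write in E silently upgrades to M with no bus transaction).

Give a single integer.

Answer: 6

Derivation:
Op 1: C3 write [C3 write: invalidate none -> C3=M] -> [I,I,I,M] [MISS #1: write from I]
Op 2: C0 write [C0 write: invalidate ['C3=M'] -> C0=M] -> [M,I,I,I] [MISS #2: write from I]
Op 3: C1 read [C1 read from I: others=['C0=M'] -> C1=S, others downsized to S] -> [S,S,I,I] [MISS #3: read from I]
Op 4: C0 read [C0 read: already in S, no change] -> [S,S,I,I] [hit: read from S]
Op 5: C1 read [C1 read: already in S, no change] -> [S,S,I,I] [hit: read from S]
Op 6: C1 read [C1 read: already in S, no change] -> [S,S,I,I] [hit: read from S]
Op 7: C2 write [C2 write: invalidate ['C0=S', 'C1=S'] -> C2=M] -> [I,I,M,I] [MISS #4: write from I]
Op 8: C2 read [C2 read: already in M, no change] -> [I,I,M,I] [hit: read from M]
Op 9: C1 read [C1 read from I: others=['C2=M'] -> C1=S, others downsized to S] -> [I,S,S,I] [MISS #5: read from I]
Op 10: C3 read [C3 read from I: others=['C1=S', 'C2=S'] -> C3=S, others downsized to S] -> [I,S,S,S] [MISS #6: read from I]
Op 11: C3 read [C3 read: already in S, no change] -> [I,S,S,S] [hit: read from S]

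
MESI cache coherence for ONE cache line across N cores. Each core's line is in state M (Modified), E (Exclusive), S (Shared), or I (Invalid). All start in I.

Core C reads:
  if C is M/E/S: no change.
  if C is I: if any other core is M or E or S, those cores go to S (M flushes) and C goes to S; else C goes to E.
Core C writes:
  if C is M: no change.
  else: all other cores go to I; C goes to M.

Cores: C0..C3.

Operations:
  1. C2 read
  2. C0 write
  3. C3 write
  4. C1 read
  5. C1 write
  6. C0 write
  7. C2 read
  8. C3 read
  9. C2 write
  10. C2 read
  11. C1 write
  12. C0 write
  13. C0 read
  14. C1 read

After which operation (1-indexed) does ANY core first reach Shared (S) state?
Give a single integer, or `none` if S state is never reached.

Answer: 4

Derivation:
Op 1: C2 read [C2 read from I: no other sharers -> C2=E (exclusive)] -> [I,I,E,I]
Op 2: C0 write [C0 write: invalidate ['C2=E'] -> C0=M] -> [M,I,I,I]
Op 3: C3 write [C3 write: invalidate ['C0=M'] -> C3=M] -> [I,I,I,M]
Op 4: C1 read [C1 read from I: others=['C3=M'] -> C1=S, others downsized to S] -> [I,S,I,S]
  -> First S state at op 4; remaining ops need not be traced.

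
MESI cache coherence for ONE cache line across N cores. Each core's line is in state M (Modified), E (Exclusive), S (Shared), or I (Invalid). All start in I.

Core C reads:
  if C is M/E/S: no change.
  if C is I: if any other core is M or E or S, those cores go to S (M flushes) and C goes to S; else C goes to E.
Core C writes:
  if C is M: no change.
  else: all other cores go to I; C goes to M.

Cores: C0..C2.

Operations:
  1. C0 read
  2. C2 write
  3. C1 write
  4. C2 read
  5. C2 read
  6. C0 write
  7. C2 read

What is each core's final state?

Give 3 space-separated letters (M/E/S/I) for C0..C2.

Answer: S I S

Derivation:
Op 1: C0 read [C0 read from I: no other sharers -> C0=E (exclusive)] -> [E,I,I]
Op 2: C2 write [C2 write: invalidate ['C0=E'] -> C2=M] -> [I,I,M]
Op 3: C1 write [C1 write: invalidate ['C2=M'] -> C1=M] -> [I,M,I]
Op 4: C2 read [C2 read from I: others=['C1=M'] -> C2=S, others downsized to S] -> [I,S,S]
Op 5: C2 read [C2 read: already in S, no change] -> [I,S,S]
Op 6: C0 write [C0 write: invalidate ['C1=S', 'C2=S'] -> C0=M] -> [M,I,I]
Op 7: C2 read [C2 read from I: others=['C0=M'] -> C2=S, others downsized to S] -> [S,I,S]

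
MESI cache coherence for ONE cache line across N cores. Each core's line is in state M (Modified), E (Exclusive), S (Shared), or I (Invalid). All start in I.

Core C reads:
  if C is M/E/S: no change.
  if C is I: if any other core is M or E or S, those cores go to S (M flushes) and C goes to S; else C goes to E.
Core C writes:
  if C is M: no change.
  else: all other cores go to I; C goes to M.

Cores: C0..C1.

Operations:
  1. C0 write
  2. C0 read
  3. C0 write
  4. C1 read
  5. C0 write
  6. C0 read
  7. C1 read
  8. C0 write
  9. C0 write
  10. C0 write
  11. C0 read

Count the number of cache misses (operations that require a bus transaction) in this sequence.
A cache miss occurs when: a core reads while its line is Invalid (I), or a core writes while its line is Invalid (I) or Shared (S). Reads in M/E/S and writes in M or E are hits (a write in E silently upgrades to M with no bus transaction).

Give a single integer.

Op 1: C0 write [C0 write: invalidate none -> C0=M] -> [M,I] [MISS #1: write from I]
Op 2: C0 read [C0 read: already in M, no change] -> [M,I] [hit: read from M]
Op 3: C0 write [C0 write: already M (modified), no change] -> [M,I] [hit: write from M]
Op 4: C1 read [C1 read from I: others=['C0=M'] -> C1=S, others downsized to S] -> [S,S] [MISS #2: read from I]
Op 5: C0 write [C0 write: invalidate ['C1=S'] -> C0=M] -> [M,I] [MISS #3: write from S]
Op 6: C0 read [C0 read: already in M, no change] -> [M,I] [hit: read from M]
Op 7: C1 read [C1 read from I: others=['C0=M'] -> C1=S, others downsized to S] -> [S,S] [MISS #4: read from I]
Op 8: C0 write [C0 write: invalidate ['C1=S'] -> C0=M] -> [M,I] [MISS #5: write from S]
Op 9: C0 write [C0 write: already M (modified), no change] -> [M,I] [hit: write from M]
Op 10: C0 write [C0 write: already M (modified), no change] -> [M,I] [hit: write from M]
Op 11: C0 read [C0 read: already in M, no change] -> [M,I] [hit: read from M]

Answer: 5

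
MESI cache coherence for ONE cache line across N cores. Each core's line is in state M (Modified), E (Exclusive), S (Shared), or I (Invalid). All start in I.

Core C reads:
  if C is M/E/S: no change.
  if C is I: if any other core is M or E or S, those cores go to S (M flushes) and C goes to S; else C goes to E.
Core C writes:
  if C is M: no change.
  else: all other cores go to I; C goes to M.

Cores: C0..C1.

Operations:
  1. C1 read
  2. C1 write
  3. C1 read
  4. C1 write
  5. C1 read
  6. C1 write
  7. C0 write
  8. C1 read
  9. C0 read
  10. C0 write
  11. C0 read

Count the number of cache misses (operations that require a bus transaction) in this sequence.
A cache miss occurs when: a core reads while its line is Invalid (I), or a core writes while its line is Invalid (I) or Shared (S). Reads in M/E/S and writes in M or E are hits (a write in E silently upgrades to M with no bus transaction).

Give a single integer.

Op 1: C1 read [C1 read from I: no other sharers -> C1=E (exclusive)] -> [I,E] [MISS #1: read from I]
Op 2: C1 write [C1 write: invalidate none -> C1=M] -> [I,M] [hit: write from E is a silent E->M upgrade, no bus transaction]
Op 3: C1 read [C1 read: already in M, no change] -> [I,M] [hit: read from M]
Op 4: C1 write [C1 write: already M (modified), no change] -> [I,M] [hit: write from M]
Op 5: C1 read [C1 read: already in M, no change] -> [I,M] [hit: read from M]
Op 6: C1 write [C1 write: already M (modified), no change] -> [I,M] [hit: write from M]
Op 7: C0 write [C0 write: invalidate ['C1=M'] -> C0=M] -> [M,I] [MISS #2: write from I]
Op 8: C1 read [C1 read from I: others=['C0=M'] -> C1=S, others downsized to S] -> [S,S] [MISS #3: read from I]
Op 9: C0 read [C0 read: already in S, no change] -> [S,S] [hit: read from S]
Op 10: C0 write [C0 write: invalidate ['C1=S'] -> C0=M] -> [M,I] [MISS #4: write from S]
Op 11: C0 read [C0 read: already in M, no change] -> [M,I] [hit: read from M]

Answer: 4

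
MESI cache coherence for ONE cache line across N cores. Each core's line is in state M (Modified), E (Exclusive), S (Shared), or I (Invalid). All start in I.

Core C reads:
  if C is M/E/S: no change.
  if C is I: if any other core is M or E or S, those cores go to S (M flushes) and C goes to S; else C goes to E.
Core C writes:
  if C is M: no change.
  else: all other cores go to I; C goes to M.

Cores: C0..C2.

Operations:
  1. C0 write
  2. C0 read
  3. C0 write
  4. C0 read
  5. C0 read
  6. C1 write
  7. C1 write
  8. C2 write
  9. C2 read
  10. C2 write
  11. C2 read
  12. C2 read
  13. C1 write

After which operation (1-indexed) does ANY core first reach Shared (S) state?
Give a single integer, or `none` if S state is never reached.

Answer: none

Derivation:
Op 1: C0 write [C0 write: invalidate none -> C0=M] -> [M,I,I]
Op 2: C0 read [C0 read: already in M, no change] -> [M,I,I]
Op 3: C0 write [C0 write: already M (modified), no change] -> [M,I,I]
Op 4: C0 read [C0 read: already in M, no change] -> [M,I,I]
Op 5: C0 read [C0 read: already in M, no change] -> [M,I,I]
Op 6: C1 write [C1 write: invalidate ['C0=M'] -> C1=M] -> [I,M,I]
Op 7: C1 write [C1 write: already M (modified), no change] -> [I,M,I]
Op 8: C2 write [C2 write: invalidate ['C1=M'] -> C2=M] -> [I,I,M]
Op 9: C2 read [C2 read: already in M, no change] -> [I,I,M]
Op 10: C2 write [C2 write: already M (modified), no change] -> [I,I,M]
Op 11: C2 read [C2 read: already in M, no change] -> [I,I,M]
Op 12: C2 read [C2 read: already in M, no change] -> [I,I,M]
Op 13: C1 write [C1 write: invalidate ['C2=M'] -> C1=M] -> [I,M,I]
S state never reached in this sequence.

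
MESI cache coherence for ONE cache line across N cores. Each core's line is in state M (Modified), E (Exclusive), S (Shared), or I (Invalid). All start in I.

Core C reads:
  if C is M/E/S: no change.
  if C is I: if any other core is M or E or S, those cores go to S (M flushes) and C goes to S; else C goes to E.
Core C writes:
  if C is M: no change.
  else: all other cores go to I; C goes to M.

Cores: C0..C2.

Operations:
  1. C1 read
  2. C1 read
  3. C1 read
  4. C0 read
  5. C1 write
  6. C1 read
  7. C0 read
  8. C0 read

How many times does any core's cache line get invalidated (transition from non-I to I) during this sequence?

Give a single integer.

Op 1: C1 read [C1 read from I: no other sharers -> C1=E (exclusive)] -> [I,E,I] (invalidations this op: 0; running total: 0)
Op 2: C1 read [C1 read: already in E, no change] -> [I,E,I] (invalidations this op: 0; running total: 0)
Op 3: C1 read [C1 read: already in E, no change] -> [I,E,I] (invalidations this op: 0; running total: 0)
Op 4: C0 read [C0 read from I: others=['C1=E'] -> C0=S, others downsized to S] -> [S,S,I] (invalidations this op: 0; running total: 0)
Op 5: C1 write [C1 write: invalidate ['C0=S'] -> C1=M] -> [I,M,I] (invalidations this op: 1; running total: 1)
Op 6: C1 read [C1 read: already in M, no change] -> [I,M,I] (invalidations this op: 0; running total: 1)
Op 7: C0 read [C0 read from I: others=['C1=M'] -> C0=S, others downsized to S] -> [S,S,I] (invalidations this op: 0; running total: 1)
Op 8: C0 read [C0 read: already in S, no change] -> [S,S,I] (invalidations this op: 0; running total: 1)

Answer: 1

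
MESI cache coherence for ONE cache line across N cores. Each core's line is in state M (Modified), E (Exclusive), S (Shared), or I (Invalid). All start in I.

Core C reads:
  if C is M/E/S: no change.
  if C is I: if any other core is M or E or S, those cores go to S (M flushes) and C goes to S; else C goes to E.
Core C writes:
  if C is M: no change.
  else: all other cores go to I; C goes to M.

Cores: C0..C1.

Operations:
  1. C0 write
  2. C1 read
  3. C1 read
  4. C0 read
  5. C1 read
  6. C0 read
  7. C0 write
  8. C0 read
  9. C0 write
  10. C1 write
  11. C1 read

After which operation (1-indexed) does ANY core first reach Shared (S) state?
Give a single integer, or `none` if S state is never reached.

Op 1: C0 write [C0 write: invalidate none -> C0=M] -> [M,I]
Op 2: C1 read [C1 read from I: others=['C0=M'] -> C1=S, others downsized to S] -> [S,S]
  -> First S state at op 2; remaining ops need not be traced.

Answer: 2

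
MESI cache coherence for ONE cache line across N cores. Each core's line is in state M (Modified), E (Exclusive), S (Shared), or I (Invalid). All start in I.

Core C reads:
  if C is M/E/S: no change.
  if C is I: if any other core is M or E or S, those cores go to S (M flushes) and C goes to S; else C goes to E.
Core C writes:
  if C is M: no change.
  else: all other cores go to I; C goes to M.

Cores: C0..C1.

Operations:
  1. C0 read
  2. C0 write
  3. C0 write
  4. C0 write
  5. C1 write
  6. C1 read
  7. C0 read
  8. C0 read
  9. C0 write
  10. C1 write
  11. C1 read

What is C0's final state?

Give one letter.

Answer: I

Derivation:
Op 1: C0 read [C0 read from I: no other sharers -> C0=E (exclusive)] -> [E,I]
Op 2: C0 write [C0 write: invalidate none -> C0=M] -> [M,I]
Op 3: C0 write [C0 write: already M (modified), no change] -> [M,I]
Op 4: C0 write [C0 write: already M (modified), no change] -> [M,I]
Op 5: C1 write [C1 write: invalidate ['C0=M'] -> C1=M] -> [I,M]
Op 6: C1 read [C1 read: already in M, no change] -> [I,M]
Op 7: C0 read [C0 read from I: others=['C1=M'] -> C0=S, others downsized to S] -> [S,S]
Op 8: C0 read [C0 read: already in S, no change] -> [S,S]
Op 9: C0 write [C0 write: invalidate ['C1=S'] -> C0=M] -> [M,I]
Op 10: C1 write [C1 write: invalidate ['C0=M'] -> C1=M] -> [I,M]
Op 11: C1 read [C1 read: already in M, no change] -> [I,M]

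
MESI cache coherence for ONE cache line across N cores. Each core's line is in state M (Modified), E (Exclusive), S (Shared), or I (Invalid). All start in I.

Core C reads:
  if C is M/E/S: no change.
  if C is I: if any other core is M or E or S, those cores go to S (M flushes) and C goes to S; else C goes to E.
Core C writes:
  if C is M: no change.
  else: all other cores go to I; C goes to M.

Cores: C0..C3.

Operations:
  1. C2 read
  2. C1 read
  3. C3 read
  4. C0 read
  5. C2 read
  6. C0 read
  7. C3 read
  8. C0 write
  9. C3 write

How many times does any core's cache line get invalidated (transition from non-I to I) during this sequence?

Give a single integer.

Answer: 4

Derivation:
Op 1: C2 read [C2 read from I: no other sharers -> C2=E (exclusive)] -> [I,I,E,I] (invalidations this op: 0; running total: 0)
Op 2: C1 read [C1 read from I: others=['C2=E'] -> C1=S, others downsized to S] -> [I,S,S,I] (invalidations this op: 0; running total: 0)
Op 3: C3 read [C3 read from I: others=['C1=S', 'C2=S'] -> C3=S, others downsized to S] -> [I,S,S,S] (invalidations this op: 0; running total: 0)
Op 4: C0 read [C0 read from I: others=['C1=S', 'C2=S', 'C3=S'] -> C0=S, others downsized to S] -> [S,S,S,S] (invalidations this op: 0; running total: 0)
Op 5: C2 read [C2 read: already in S, no change] -> [S,S,S,S] (invalidations this op: 0; running total: 0)
Op 6: C0 read [C0 read: already in S, no change] -> [S,S,S,S] (invalidations this op: 0; running total: 0)
Op 7: C3 read [C3 read: already in S, no change] -> [S,S,S,S] (invalidations this op: 0; running total: 0)
Op 8: C0 write [C0 write: invalidate ['C1=S', 'C2=S', 'C3=S'] -> C0=M] -> [M,I,I,I] (invalidations this op: 3; running total: 3)
Op 9: C3 write [C3 write: invalidate ['C0=M'] -> C3=M] -> [I,I,I,M] (invalidations this op: 1; running total: 4)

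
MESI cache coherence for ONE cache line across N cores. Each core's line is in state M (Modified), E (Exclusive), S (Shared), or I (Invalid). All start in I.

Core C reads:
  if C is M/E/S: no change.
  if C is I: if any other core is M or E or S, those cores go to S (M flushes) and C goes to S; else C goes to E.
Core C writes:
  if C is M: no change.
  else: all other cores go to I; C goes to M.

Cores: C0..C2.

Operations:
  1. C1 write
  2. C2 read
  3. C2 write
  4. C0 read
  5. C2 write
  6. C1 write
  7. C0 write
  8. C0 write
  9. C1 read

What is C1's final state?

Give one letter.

Answer: S

Derivation:
Op 1: C1 write [C1 write: invalidate none -> C1=M] -> [I,M,I]
Op 2: C2 read [C2 read from I: others=['C1=M'] -> C2=S, others downsized to S] -> [I,S,S]
Op 3: C2 write [C2 write: invalidate ['C1=S'] -> C2=M] -> [I,I,M]
Op 4: C0 read [C0 read from I: others=['C2=M'] -> C0=S, others downsized to S] -> [S,I,S]
Op 5: C2 write [C2 write: invalidate ['C0=S'] -> C2=M] -> [I,I,M]
Op 6: C1 write [C1 write: invalidate ['C2=M'] -> C1=M] -> [I,M,I]
Op 7: C0 write [C0 write: invalidate ['C1=M'] -> C0=M] -> [M,I,I]
Op 8: C0 write [C0 write: already M (modified), no change] -> [M,I,I]
Op 9: C1 read [C1 read from I: others=['C0=M'] -> C1=S, others downsized to S] -> [S,S,I]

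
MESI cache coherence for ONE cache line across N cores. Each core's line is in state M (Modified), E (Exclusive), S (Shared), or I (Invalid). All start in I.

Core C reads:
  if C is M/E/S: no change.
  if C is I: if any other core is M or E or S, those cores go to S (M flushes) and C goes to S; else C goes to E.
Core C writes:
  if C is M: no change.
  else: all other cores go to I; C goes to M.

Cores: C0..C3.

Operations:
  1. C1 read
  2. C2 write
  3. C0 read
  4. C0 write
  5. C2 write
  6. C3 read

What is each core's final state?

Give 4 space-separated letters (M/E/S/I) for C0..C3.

Op 1: C1 read [C1 read from I: no other sharers -> C1=E (exclusive)] -> [I,E,I,I]
Op 2: C2 write [C2 write: invalidate ['C1=E'] -> C2=M] -> [I,I,M,I]
Op 3: C0 read [C0 read from I: others=['C2=M'] -> C0=S, others downsized to S] -> [S,I,S,I]
Op 4: C0 write [C0 write: invalidate ['C2=S'] -> C0=M] -> [M,I,I,I]
Op 5: C2 write [C2 write: invalidate ['C0=M'] -> C2=M] -> [I,I,M,I]
Op 6: C3 read [C3 read from I: others=['C2=M'] -> C3=S, others downsized to S] -> [I,I,S,S]

Answer: I I S S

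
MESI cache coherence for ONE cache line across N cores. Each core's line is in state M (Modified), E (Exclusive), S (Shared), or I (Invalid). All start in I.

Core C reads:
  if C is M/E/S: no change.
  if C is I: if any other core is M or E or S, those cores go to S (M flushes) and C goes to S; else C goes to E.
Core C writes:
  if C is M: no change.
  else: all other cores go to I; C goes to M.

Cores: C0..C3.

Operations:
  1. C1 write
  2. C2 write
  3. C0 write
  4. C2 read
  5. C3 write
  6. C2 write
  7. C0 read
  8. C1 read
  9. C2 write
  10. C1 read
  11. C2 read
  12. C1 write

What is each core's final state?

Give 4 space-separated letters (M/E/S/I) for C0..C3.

Op 1: C1 write [C1 write: invalidate none -> C1=M] -> [I,M,I,I]
Op 2: C2 write [C2 write: invalidate ['C1=M'] -> C2=M] -> [I,I,M,I]
Op 3: C0 write [C0 write: invalidate ['C2=M'] -> C0=M] -> [M,I,I,I]
Op 4: C2 read [C2 read from I: others=['C0=M'] -> C2=S, others downsized to S] -> [S,I,S,I]
Op 5: C3 write [C3 write: invalidate ['C0=S', 'C2=S'] -> C3=M] -> [I,I,I,M]
Op 6: C2 write [C2 write: invalidate ['C3=M'] -> C2=M] -> [I,I,M,I]
Op 7: C0 read [C0 read from I: others=['C2=M'] -> C0=S, others downsized to S] -> [S,I,S,I]
Op 8: C1 read [C1 read from I: others=['C0=S', 'C2=S'] -> C1=S, others downsized to S] -> [S,S,S,I]
Op 9: C2 write [C2 write: invalidate ['C0=S', 'C1=S'] -> C2=M] -> [I,I,M,I]
Op 10: C1 read [C1 read from I: others=['C2=M'] -> C1=S, others downsized to S] -> [I,S,S,I]
Op 11: C2 read [C2 read: already in S, no change] -> [I,S,S,I]
Op 12: C1 write [C1 write: invalidate ['C2=S'] -> C1=M] -> [I,M,I,I]

Answer: I M I I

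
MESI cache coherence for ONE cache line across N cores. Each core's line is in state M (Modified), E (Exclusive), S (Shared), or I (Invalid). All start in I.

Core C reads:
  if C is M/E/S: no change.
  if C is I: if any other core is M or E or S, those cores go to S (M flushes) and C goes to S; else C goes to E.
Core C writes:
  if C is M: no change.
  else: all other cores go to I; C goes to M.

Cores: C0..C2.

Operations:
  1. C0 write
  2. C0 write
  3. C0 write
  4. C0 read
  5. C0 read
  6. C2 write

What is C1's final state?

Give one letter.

Op 1: C0 write [C0 write: invalidate none -> C0=M] -> [M,I,I]
Op 2: C0 write [C0 write: already M (modified), no change] -> [M,I,I]
Op 3: C0 write [C0 write: already M (modified), no change] -> [M,I,I]
Op 4: C0 read [C0 read: already in M, no change] -> [M,I,I]
Op 5: C0 read [C0 read: already in M, no change] -> [M,I,I]
Op 6: C2 write [C2 write: invalidate ['C0=M'] -> C2=M] -> [I,I,M]

Answer: I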